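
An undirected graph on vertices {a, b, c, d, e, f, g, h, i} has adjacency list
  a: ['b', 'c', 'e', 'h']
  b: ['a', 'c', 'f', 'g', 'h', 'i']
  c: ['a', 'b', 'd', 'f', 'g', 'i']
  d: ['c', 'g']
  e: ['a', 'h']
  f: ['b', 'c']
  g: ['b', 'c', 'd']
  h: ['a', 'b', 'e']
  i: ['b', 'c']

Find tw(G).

2

A width-2 tree decomposition is:
Bags: B1 = {b, c, i}  B2 = {b, c, g}  B3 = {a, b, c}  B4 = {a, b, h}  B5 = {a, e, h}  B6 = {c, d, g}  B7 = {b, c, f}
Tree: B1–B2, B2–B3, B3–B4, B4–B5, B2–B6, B1–B7
Every bag has size at most 3, so the width is 3 − 1 = 2 and tw(G) ≤ 2. Conversely, {c, d, g} is a clique of size 3, and the vertices of any clique must share a bag in every tree decomposition; so some bag has ≥ 3 vertices and tw(G) ≥ 2. Therefore the treewidth is 2.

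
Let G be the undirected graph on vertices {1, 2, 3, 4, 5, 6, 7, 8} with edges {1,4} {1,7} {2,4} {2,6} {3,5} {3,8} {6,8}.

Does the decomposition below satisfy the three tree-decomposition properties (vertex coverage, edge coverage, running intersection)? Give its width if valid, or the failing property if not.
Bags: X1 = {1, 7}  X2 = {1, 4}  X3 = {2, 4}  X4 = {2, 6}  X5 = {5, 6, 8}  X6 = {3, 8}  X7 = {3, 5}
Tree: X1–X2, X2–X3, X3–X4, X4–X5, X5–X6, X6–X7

A tree decomposition must satisfy three properties: every vertex lies in some bag; for every edge, both endpoints lie together in some bag; and for every vertex, the bags containing it form a connected subtree. Here bags containing vertex 5 are not connected in the tree, so the decomposition is invalid.

No — bags containing vertex 5 are not connected in the tree.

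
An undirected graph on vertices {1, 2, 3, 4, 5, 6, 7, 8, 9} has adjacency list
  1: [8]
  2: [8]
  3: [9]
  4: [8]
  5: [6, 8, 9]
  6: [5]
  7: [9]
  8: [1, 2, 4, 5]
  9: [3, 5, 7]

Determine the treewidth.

A width-1 tree decomposition is:
Bags: B1 = {5, 8}  B2 = {5, 9}  B3 = {2, 8}  B4 = {5, 6}  B5 = {7, 9}  B6 = {1, 8}  B7 = {4, 8}  B8 = {3, 9}
Tree: B1–B2, B1–B3, B1–B4, B2–B5, B3–B6, B1–B7, B5–B8
Each bag holds 2 vertices, so the decomposition has width 1, which upper-bounds the treewidth. Any graph with an edge has treewidth ≥ 1, and G has the edge 8–5. Combining the bounds, tw(G) = 1.

1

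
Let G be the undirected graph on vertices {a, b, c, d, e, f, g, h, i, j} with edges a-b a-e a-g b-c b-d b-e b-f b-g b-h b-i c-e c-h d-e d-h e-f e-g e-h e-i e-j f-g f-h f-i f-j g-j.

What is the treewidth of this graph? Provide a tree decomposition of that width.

Treewidth 3.
One such decomposition:
Bags: B1 = {b, e, f, i}  B2 = {b, e, f, g}  B3 = {b, e, f, h}  B4 = {a, b, e, g}  B5 = {b, c, e, h}  B6 = {e, f, g, j}  B7 = {b, d, e, h}
Tree: B1–B2, B1–B3, B2–B4, B3–B5, B2–B6, B5–B7

Every bag has size at most 4, so the width is 4 − 1 = 3 and tw(G) ≤ 3. On the other hand G contains the 4-clique {e, f, g, j}. A clique must lie in a single bag of any decomposition, so no decomposition can have width below 3. The upper and lower bounds meet at 3, so that is the treewidth.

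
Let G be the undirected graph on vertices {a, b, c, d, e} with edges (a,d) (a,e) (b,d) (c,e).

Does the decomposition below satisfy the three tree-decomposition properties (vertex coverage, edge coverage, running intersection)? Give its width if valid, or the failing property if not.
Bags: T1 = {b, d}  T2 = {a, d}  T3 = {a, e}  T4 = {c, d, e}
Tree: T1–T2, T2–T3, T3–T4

A tree decomposition must satisfy three properties: every vertex lies in some bag; for every edge, both endpoints lie together in some bag; and for every vertex, the bags containing it form a connected subtree. Here bags containing vertex d are not connected in the tree, so the decomposition is invalid.

No — bags containing vertex d are not connected in the tree.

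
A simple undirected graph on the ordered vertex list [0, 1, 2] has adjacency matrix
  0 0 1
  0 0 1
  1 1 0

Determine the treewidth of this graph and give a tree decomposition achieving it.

The largest bag has 2 vertices, giving width 1; this decomposition certifies tw(G) ≤ 1. Since G has at least one edge (e.g. 2–0), it is not an edgeless graph, so tw(G) ≥ 1. Therefore the treewidth is 1.

Treewidth 1.
One such decomposition:
Bags: B1 = {0, 2}  B2 = {1, 2}
Tree: B1–B2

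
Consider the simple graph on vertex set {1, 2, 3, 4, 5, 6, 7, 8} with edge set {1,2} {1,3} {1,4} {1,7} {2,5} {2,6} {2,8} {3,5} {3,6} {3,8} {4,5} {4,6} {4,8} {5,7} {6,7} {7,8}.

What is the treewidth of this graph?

A width-4 tree decomposition is:
Bags: B1 = {1, 4, 5, 6, 8}  B2 = {1, 2, 5, 6, 8}  B3 = {1, 5, 6, 7, 8}  B4 = {1, 3, 5, 6, 8}
Tree: B1–B2, B2–B3, B3–B4
Every bag has size at most 5, so the width is 5 − 1 = 4 and tw(G) ≤ 4. For the lower bound: the 5 vertex sets {1,4}, {2,8}, {5,7}, {6}, {3} are disjoint, each induces a connected subgraph, and every pair is joined by at least one edge of G. Contracting each set to a single vertex therefore yields K_{5} as a minor, and since treewidth is minor-monotone, tw(G) ≥ tw(K_{5}) = 4. Hence tw(G) = 4 exactly.

4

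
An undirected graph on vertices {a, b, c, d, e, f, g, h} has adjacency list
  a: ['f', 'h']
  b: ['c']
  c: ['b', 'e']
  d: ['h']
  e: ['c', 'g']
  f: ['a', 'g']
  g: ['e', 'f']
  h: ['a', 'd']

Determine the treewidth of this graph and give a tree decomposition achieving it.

The largest bag has 2 vertices, giving width 1; this decomposition certifies tw(G) ≤ 1. Since G has at least one edge (e.g. b–c), it is not an edgeless graph, so tw(G) ≥ 1. Therefore the treewidth is 1.

Treewidth 1.
Bags: B1 = {b, c}  B2 = {c, e}  B3 = {e, g}  B4 = {f, g}  B5 = {a, f}  B6 = {a, h}  B7 = {d, h}
Tree: B1–B2, B2–B3, B3–B4, B4–B5, B5–B6, B6–B7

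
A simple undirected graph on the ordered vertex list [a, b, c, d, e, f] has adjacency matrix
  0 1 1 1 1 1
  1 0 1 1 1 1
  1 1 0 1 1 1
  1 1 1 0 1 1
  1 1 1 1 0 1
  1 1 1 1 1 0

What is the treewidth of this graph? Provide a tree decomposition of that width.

Treewidth 5.
One optimal decomposition is:
Bags: B1 = {a, b, c, d, e, f}
Tree: (single bag)

A single bag containing all 6 vertices is trivially a valid decomposition of width 5. Conversely, {a, b, c, d, e, f} is a clique of size 6, and the vertices of any clique must share a bag in every tree decomposition; so some bag has ≥ 6 vertices and tw(G) ≥ 5. The upper and lower bounds meet at 5, so that is the treewidth.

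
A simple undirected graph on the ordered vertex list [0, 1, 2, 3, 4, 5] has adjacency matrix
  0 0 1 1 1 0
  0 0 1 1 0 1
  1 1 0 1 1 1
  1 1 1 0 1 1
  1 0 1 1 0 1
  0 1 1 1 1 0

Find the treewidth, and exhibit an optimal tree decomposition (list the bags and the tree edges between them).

Every bag has size at most 4, so the width is 4 − 1 = 3 and tw(G) ≤ 3. Conversely, {1, 2, 3, 5} is a clique of size 4, and the vertices of any clique must share a bag in every tree decomposition; so some bag has ≥ 4 vertices and tw(G) ≥ 3. The upper and lower bounds meet at 3, so that is the treewidth.

Treewidth 3.
One such decomposition:
Bags: B1 = {2, 3, 4, 5}  B2 = {0, 2, 3, 4}  B3 = {1, 2, 3, 5}
Tree: B1–B2, B1–B3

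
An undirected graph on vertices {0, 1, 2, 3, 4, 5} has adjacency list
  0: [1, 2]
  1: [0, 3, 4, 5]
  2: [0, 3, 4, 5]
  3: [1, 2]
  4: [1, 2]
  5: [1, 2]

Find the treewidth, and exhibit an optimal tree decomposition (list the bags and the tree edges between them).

Treewidth 2.
One optimal decomposition is:
Bags: B1 = {1, 2, 4}  B2 = {1, 2, 5}  B3 = {1, 2, 3}  B4 = {0, 1, 2}
Tree: B1–B2, B2–B3, B3–B4

The largest bag has 3 vertices, giving width 2; this decomposition certifies tw(G) ≤ 2. The edges 4–1–5–2–4 form a cycle, so G is not a tree and its treewidth is at least 2. The upper and lower bounds meet at 2, so that is the treewidth.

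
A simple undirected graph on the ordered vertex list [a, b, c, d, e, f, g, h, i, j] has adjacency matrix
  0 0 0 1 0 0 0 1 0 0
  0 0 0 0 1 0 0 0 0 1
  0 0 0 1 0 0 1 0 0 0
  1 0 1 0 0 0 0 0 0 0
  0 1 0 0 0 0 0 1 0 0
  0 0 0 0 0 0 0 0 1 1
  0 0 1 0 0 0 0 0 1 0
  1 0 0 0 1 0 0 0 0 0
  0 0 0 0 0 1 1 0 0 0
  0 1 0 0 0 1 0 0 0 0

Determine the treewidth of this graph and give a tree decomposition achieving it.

The largest bag has 3 vertices, giving width 2; this decomposition certifies tw(G) ≤ 2. Since g–c–d–a–h–e–b–j–f–i–g is a cycle in G, G is not acyclic. Forests are exactly the graphs of treewidth ≤ 1, so tw(G) ≥ 2. Hence tw(G) = 2 exactly.

Treewidth 2.
One such decomposition:
Bags: B1 = {c, d, g}  B2 = {a, d, g}  B3 = {a, g, h}  B4 = {e, g, h}  B5 = {b, e, g}  B6 = {b, g, j}  B7 = {f, g, j}  B8 = {f, g, i}
Tree: B1–B2, B2–B3, B3–B4, B4–B5, B5–B6, B6–B7, B7–B8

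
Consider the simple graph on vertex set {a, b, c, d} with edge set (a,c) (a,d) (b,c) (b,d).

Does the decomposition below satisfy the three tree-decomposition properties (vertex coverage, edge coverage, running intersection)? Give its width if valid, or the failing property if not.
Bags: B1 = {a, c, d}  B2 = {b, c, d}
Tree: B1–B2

Yes; width 2.

Checking the three conditions: (i) the bags cover all of {a, b, c, d}; (ii) for each edge, some bag contains both endpoints; (iii) the bags containing any fixed vertex form a subtree. All hold, so the decomposition is valid with width 3 − 1 = 2.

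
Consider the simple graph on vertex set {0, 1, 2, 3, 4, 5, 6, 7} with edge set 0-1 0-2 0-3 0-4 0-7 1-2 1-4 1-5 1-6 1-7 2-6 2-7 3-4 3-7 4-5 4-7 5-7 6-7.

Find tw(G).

3

A width-3 tree decomposition is:
Bags: B1 = {0, 1, 4, 7}  B2 = {0, 3, 4, 7}  B3 = {1, 4, 5, 7}  B4 = {0, 1, 2, 7}  B5 = {1, 2, 6, 7}
Tree: B1–B2, B1–B3, B1–B4, B4–B5
The largest bag has 4 vertices, giving width 3; this decomposition certifies tw(G) ≤ 3. Conversely, {0, 1, 2, 7} is a clique of size 4, and the vertices of any clique must share a bag in every tree decomposition; so some bag has ≥ 4 vertices and tw(G) ≥ 3. The upper and lower bounds meet at 3, so that is the treewidth.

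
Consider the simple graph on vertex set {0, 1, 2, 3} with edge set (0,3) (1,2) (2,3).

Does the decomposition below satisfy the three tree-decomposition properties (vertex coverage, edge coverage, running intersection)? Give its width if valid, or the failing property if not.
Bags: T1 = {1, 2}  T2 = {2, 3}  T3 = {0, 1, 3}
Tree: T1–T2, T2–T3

No — bags containing vertex 1 are not connected in the tree.

A tree decomposition must satisfy three properties: every vertex lies in some bag; for every edge, both endpoints lie together in some bag; and for every vertex, the bags containing it form a connected subtree. Here bags containing vertex 1 are not connected in the tree, so the decomposition is invalid.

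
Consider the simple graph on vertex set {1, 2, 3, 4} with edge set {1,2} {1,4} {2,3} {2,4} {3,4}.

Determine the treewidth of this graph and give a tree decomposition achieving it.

The largest bag has 3 vertices, giving width 2; this decomposition certifies tw(G) ≤ 2. On the other hand G contains the 3-clique {1, 2, 4}. A clique must lie in a single bag of any decomposition, so no decomposition can have width below 2. Combining the bounds, tw(G) = 2.

Treewidth 2.
Bags: B1 = {2, 3, 4}  B2 = {1, 2, 4}
Tree: B1–B2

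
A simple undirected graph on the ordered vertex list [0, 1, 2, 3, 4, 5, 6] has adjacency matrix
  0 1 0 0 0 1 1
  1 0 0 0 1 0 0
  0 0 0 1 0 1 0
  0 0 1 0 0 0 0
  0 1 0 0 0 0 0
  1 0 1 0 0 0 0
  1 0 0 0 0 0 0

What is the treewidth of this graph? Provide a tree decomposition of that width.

Treewidth 1.
One optimal decomposition is:
Bags: B1 = {0, 6}  B2 = {0, 1}  B3 = {1, 4}  B4 = {0, 5}  B5 = {2, 5}  B6 = {2, 3}
Tree: B1–B2, B2–B3, B2–B4, B4–B5, B5–B6

Every bag has size at most 2, so the width is 2 − 1 = 1 and tw(G) ≤ 1. Any graph with an edge has treewidth ≥ 1, and G has the edge 6–0. Hence tw(G) = 1 exactly.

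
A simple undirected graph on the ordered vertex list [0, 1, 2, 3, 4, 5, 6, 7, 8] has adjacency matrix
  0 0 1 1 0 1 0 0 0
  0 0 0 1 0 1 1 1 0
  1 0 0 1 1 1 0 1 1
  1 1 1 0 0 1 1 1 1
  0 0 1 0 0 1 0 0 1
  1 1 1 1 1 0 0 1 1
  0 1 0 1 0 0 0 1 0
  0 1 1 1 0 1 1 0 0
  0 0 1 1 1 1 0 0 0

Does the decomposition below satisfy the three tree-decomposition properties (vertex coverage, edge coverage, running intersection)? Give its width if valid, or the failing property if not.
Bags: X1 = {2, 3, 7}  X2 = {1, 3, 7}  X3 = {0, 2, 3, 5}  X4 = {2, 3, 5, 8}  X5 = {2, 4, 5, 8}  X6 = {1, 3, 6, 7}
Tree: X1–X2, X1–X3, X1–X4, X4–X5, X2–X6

A tree decomposition must satisfy three properties: every vertex lies in some bag; for every edge, both endpoints lie together in some bag; and for every vertex, the bags containing it form a connected subtree. Here edge (5,7) lies in no bag, so the decomposition is invalid.

No — edge (5,7) lies in no bag.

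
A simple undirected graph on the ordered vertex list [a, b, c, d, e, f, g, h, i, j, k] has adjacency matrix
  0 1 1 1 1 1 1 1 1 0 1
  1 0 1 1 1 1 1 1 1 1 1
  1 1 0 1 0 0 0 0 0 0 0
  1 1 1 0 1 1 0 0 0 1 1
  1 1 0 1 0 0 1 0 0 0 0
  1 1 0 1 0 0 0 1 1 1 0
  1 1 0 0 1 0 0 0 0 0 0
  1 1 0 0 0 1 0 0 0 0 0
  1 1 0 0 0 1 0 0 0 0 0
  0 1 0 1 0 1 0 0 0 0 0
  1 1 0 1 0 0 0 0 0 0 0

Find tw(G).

A width-3 tree decomposition is:
Bags: B1 = {a, b, d, f}  B2 = {a, b, d, e}  B3 = {b, d, f, j}  B4 = {a, b, c, d}  B5 = {a, b, f, i}  B6 = {a, b, e, g}  B7 = {a, b, d, k}  B8 = {a, b, f, h}
Tree: B1–B2, B1–B3, B1–B4, B1–B5, B2–B6, B1–B7, B5–B8
Each bag holds 4 vertices, so the decomposition has width 3, which upper-bounds the treewidth. For the lower bound, the 4 vertices {b, d, f, j} are pairwise adjacent, and any tree decomposition puts a clique entirely inside one bag — forcing width ≥ 3. Hence tw(G) = 3 exactly.

3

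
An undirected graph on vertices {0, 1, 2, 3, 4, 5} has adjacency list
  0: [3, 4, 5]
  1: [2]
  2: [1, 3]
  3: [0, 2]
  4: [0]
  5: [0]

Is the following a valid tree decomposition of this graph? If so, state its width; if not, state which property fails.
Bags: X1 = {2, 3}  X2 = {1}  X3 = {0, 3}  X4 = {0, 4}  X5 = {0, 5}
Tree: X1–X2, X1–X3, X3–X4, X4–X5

A tree decomposition must satisfy three properties: every vertex lies in some bag; for every edge, both endpoints lie together in some bag; and for every vertex, the bags containing it form a connected subtree. Here edge (2,1) lies in no bag, so the decomposition is invalid.

No — edge (2,1) lies in no bag.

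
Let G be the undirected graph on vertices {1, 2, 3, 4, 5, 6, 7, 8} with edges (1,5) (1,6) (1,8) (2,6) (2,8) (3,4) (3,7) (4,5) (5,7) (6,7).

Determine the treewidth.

A width-2 tree decomposition is:
Bags: B1 = {1, 2, 8}  B2 = {1, 2, 6}  B3 = {1, 5, 6}  B4 = {5, 6, 7}  B5 = {4, 5, 7}  B6 = {3, 4, 7}
Tree: B1–B2, B2–B3, B3–B4, B4–B5, B5–B6
The largest bag has 3 vertices, giving width 2; this decomposition certifies tw(G) ≤ 2. For the lower bound, G contains the cycle 8–2–6–1–8, so G is not a forest; only forests have treewidth ≤ 1, hence tw(G) ≥ 2. Combining the bounds, tw(G) = 2.

2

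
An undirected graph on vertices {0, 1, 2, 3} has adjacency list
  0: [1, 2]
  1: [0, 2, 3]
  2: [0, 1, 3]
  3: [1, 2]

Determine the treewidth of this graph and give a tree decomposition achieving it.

The largest bag has 3 vertices, giving width 2; this decomposition certifies tw(G) ≤ 2. Conversely, {0, 1, 2} is a clique of size 3, and the vertices of any clique must share a bag in every tree decomposition; so some bag has ≥ 3 vertices and tw(G) ≥ 2. The upper and lower bounds meet at 2, so that is the treewidth.

Treewidth 2.
Bags: B1 = {1, 2, 3}  B2 = {0, 1, 2}
Tree: B1–B2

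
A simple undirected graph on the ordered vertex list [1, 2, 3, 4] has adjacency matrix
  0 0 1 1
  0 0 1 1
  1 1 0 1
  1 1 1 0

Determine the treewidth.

A width-2 tree decomposition is:
Bags: B1 = {2, 3, 4}  B2 = {1, 3, 4}
Tree: B1–B2
Every bag has size at most 3, so the width is 3 − 1 = 2 and tw(G) ≤ 2. Conversely, {1, 3, 4} is a clique of size 3, and the vertices of any clique must share a bag in every tree decomposition; so some bag has ≥ 3 vertices and tw(G) ≥ 2. Therefore the treewidth is 2.

2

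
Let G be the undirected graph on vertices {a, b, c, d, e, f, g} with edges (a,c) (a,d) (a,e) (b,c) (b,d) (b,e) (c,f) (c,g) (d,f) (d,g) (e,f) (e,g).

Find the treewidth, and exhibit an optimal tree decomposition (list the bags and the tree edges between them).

Every bag has size at most 4, so the width is 4 − 1 = 3 and tw(G) ≤ 3. For the lower bound: the 4 vertex sets {b,e}, {d,g}, {c}, {a} are disjoint, each induces a connected subgraph, and every pair is joined by at least one edge of G. Contracting each set to a single vertex therefore yields K_{4} as a minor, and since treewidth is minor-monotone, tw(G) ≥ tw(K_{4}) = 3. Combining the bounds, tw(G) = 3.

Treewidth 3.
Bags: B1 = {b, c, d, e}  B2 = {c, d, e, g}  B3 = {a, c, d, e}  B4 = {c, d, e, f}
Tree: B1–B2, B2–B3, B3–B4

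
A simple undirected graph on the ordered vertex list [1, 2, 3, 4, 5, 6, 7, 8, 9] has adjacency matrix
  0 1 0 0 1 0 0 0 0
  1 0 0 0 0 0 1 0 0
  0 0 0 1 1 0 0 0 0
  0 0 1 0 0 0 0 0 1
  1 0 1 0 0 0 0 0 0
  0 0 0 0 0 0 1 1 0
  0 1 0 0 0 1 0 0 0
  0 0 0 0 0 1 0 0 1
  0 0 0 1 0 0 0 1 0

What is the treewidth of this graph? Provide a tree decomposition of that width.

The largest bag has 3 vertices, giving width 2; this decomposition certifies tw(G) ≤ 2. For the lower bound, G contains the cycle 1–2–7–6–8–9–4–3–5–1, so G is not a forest; only forests have treewidth ≤ 1, hence tw(G) ≥ 2. Therefore the treewidth is 2.

Treewidth 2.
One such decomposition:
Bags: B1 = {1, 2, 7}  B2 = {1, 6, 7}  B3 = {1, 6, 8}  B4 = {1, 8, 9}  B5 = {1, 4, 9}  B6 = {1, 3, 4}  B7 = {1, 3, 5}
Tree: B1–B2, B2–B3, B3–B4, B4–B5, B5–B6, B6–B7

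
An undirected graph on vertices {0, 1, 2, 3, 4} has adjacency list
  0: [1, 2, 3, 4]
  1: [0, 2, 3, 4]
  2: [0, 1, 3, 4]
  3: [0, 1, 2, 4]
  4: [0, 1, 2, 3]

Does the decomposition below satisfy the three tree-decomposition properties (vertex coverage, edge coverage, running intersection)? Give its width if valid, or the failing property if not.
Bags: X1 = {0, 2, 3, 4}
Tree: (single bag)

No — vertex 1 appears in no bag.

A tree decomposition must satisfy three properties: every vertex lies in some bag; for every edge, both endpoints lie together in some bag; and for every vertex, the bags containing it form a connected subtree. Here vertex 1 appears in no bag, so the decomposition is invalid.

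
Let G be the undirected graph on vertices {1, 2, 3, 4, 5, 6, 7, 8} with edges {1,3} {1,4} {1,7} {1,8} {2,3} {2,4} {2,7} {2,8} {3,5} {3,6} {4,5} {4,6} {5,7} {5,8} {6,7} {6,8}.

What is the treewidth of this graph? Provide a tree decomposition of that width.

Every bag has size at most 5, so the width is 5 − 1 = 4 and tw(G) ≤ 4. For the lower bound: the 5 vertex sets {3,5}, {2,8}, {4,6}, {7}, {1} are disjoint, each induces a connected subgraph, and every pair is joined by at least one edge of G. Contracting each set to a single vertex therefore yields K_{5} as a minor, and since treewidth is minor-monotone, tw(G) ≥ tw(K_{5}) = 4. Therefore the treewidth is 4.

Treewidth 4.
One such decomposition:
Bags: B1 = {3, 4, 5, 7, 8}  B2 = {2, 3, 4, 7, 8}  B3 = {3, 4, 6, 7, 8}  B4 = {1, 3, 4, 7, 8}
Tree: B1–B2, B2–B3, B3–B4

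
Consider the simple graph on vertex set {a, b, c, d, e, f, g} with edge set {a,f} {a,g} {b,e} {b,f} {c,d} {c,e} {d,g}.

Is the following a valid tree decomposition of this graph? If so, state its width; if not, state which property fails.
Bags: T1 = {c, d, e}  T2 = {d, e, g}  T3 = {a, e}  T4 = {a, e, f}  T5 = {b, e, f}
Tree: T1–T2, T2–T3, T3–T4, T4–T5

A tree decomposition must satisfy three properties: every vertex lies in some bag; for every edge, both endpoints lie together in some bag; and for every vertex, the bags containing it form a connected subtree. Here edge (g,a) lies in no bag, so the decomposition is invalid.

No — edge (g,a) lies in no bag.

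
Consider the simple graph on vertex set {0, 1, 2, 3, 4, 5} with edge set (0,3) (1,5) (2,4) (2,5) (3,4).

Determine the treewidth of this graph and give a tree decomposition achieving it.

Treewidth 1.
Bags: B1 = {1, 5}  B2 = {2, 5}  B3 = {2, 4}  B4 = {3, 4}  B5 = {0, 3}
Tree: B1–B2, B2–B3, B3–B4, B4–B5

Every bag has size at most 2, so the width is 2 − 1 = 1 and tw(G) ≤ 1. Since G has at least one edge (e.g. 1–5), it is not an edgeless graph, so tw(G) ≥ 1. Combining the bounds, tw(G) = 1.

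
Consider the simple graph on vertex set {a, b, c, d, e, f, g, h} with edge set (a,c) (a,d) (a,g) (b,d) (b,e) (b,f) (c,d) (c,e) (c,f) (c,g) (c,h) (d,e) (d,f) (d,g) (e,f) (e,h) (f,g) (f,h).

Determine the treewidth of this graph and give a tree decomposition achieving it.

The largest bag has 4 vertices, giving width 3; this decomposition certifies tw(G) ≤ 3. On the other hand G contains the 4-clique {a, c, d, g}. A clique must lie in a single bag of any decomposition, so no decomposition can have width below 3. The upper and lower bounds meet at 3, so that is the treewidth.

Treewidth 3.
Bags: B1 = {c, e, f, h}  B2 = {c, d, e, f}  B3 = {b, d, e, f}  B4 = {c, d, f, g}  B5 = {a, c, d, g}
Tree: B1–B2, B2–B3, B2–B4, B4–B5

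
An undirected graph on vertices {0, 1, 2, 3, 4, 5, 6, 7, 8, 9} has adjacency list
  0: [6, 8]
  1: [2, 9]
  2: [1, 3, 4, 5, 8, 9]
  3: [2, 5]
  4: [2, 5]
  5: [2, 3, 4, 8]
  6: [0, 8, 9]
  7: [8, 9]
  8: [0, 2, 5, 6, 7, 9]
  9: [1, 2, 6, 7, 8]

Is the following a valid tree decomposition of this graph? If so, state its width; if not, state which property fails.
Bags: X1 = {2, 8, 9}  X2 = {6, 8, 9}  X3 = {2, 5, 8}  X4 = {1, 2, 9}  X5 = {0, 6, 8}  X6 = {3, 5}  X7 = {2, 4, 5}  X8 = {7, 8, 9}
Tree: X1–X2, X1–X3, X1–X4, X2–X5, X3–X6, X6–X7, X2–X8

No — edge (2,3) lies in no bag.

A tree decomposition must satisfy three properties: every vertex lies in some bag; for every edge, both endpoints lie together in some bag; and for every vertex, the bags containing it form a connected subtree. Here edge (2,3) lies in no bag, so the decomposition is invalid.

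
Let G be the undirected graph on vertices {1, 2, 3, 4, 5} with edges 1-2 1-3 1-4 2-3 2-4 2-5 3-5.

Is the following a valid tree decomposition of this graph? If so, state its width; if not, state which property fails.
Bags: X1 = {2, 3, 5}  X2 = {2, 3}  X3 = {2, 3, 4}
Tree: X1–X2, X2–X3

No — vertex 1 appears in no bag.

A tree decomposition must satisfy three properties: every vertex lies in some bag; for every edge, both endpoints lie together in some bag; and for every vertex, the bags containing it form a connected subtree. Here vertex 1 appears in no bag, so the decomposition is invalid.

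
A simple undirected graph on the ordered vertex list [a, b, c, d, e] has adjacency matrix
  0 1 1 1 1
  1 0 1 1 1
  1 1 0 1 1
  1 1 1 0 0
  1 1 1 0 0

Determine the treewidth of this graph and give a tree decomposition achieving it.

The largest bag has 4 vertices, giving width 3; this decomposition certifies tw(G) ≤ 3. For the lower bound, the 4 vertices {a, b, c, d} are pairwise adjacent, and any tree decomposition puts a clique entirely inside one bag — forcing width ≥ 3. Therefore the treewidth is 3.

Treewidth 3.
One such decomposition:
Bags: B1 = {a, b, c, e}  B2 = {a, b, c, d}
Tree: B1–B2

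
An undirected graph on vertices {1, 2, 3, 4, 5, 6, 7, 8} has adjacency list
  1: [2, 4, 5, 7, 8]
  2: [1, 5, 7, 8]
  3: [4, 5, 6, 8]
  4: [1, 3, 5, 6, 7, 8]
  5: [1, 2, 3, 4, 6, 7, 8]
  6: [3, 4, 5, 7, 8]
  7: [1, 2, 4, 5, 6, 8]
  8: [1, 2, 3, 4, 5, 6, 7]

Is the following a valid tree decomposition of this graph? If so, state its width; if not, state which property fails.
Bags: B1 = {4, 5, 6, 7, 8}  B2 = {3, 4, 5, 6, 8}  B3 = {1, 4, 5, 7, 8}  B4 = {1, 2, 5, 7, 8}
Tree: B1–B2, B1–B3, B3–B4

Yes; width 4.

Vertex coverage: the bags together contain {1, 2, 3, 4, 5, 6, 7, 8}, the full vertex set. Edge coverage: each edge of G has both endpoints in at least one bag. Running intersection: for every vertex, the bags containing it form a connected subtree. All three properties hold, so this is a valid tree decomposition of width max|bag| − 1 = 4, and hence tw(G) ≤ 4.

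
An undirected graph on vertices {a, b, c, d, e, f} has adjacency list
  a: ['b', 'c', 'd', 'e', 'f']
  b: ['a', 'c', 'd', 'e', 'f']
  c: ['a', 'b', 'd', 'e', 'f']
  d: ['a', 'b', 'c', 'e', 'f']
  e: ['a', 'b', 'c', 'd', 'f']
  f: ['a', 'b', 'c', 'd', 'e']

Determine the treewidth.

5

A width-5 tree decomposition is:
Bags: B1 = {a, b, c, d, e, f}
Tree: (single bag)
With just one bag of size 6, the width is 6 − 1 = 5, so tw(G) ≤ 5. Conversely, {a, b, c, d, e, f} is a clique of size 6, and the vertices of any clique must share a bag in every tree decomposition; so some bag has ≥ 6 vertices and tw(G) ≥ 5. Combining the bounds, tw(G) = 5.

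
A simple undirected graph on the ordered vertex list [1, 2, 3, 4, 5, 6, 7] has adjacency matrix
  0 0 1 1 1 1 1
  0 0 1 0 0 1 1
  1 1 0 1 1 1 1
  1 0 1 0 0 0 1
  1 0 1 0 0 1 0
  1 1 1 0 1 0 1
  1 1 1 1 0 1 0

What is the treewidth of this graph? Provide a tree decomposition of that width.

Every bag has size at most 4, so the width is 4 − 1 = 3 and tw(G) ≤ 3. Conversely, {1, 3, 4, 7} is a clique of size 4, and the vertices of any clique must share a bag in every tree decomposition; so some bag has ≥ 4 vertices and tw(G) ≥ 3. Therefore the treewidth is 3.

Treewidth 3.
Bags: B1 = {1, 3, 5, 6}  B2 = {1, 3, 6, 7}  B3 = {1, 3, 4, 7}  B4 = {2, 3, 6, 7}
Tree: B1–B2, B2–B3, B2–B4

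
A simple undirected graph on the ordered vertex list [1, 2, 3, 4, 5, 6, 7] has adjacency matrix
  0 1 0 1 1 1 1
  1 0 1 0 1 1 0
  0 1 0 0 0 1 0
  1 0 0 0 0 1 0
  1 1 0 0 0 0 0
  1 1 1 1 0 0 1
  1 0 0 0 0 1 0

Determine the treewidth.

2

A width-2 tree decomposition is:
Bags: B1 = {1, 6, 7}  B2 = {1, 4, 6}  B3 = {1, 2, 6}  B4 = {2, 3, 6}  B5 = {1, 2, 5}
Tree: B1–B2, B1–B3, B3–B4, B3–B5
Every bag has size at most 3, so the width is 3 − 1 = 2 and tw(G) ≤ 2. On the other hand G contains the 3-clique {1, 2, 5}. A clique must lie in a single bag of any decomposition, so no decomposition can have width below 2. Combining the bounds, tw(G) = 2.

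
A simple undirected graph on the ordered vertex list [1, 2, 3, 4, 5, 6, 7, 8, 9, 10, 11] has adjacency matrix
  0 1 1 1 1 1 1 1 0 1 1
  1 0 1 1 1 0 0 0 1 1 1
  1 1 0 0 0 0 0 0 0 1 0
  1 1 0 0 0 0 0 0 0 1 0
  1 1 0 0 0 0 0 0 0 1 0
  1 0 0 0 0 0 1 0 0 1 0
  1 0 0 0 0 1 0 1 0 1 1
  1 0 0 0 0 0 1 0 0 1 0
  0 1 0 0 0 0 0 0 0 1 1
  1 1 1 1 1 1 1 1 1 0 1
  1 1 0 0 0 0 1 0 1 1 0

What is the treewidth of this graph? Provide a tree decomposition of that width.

Each bag holds 4 vertices, so the decomposition has width 3, which upper-bounds the treewidth. Conversely, {1, 7, 8, 10} is a clique of size 4, and the vertices of any clique must share a bag in every tree decomposition; so some bag has ≥ 4 vertices and tw(G) ≥ 3. Combining the bounds, tw(G) = 3.

Treewidth 3.
One such decomposition:
Bags: B1 = {1, 2, 10, 11}  B2 = {1, 2, 4, 10}  B3 = {2, 9, 10, 11}  B4 = {1, 2, 3, 10}  B5 = {1, 7, 10, 11}  B6 = {1, 2, 5, 10}  B7 = {1, 7, 8, 10}  B8 = {1, 6, 7, 10}
Tree: B1–B2, B1–B3, B1–B4, B1–B5, B1–B6, B5–B7, B7–B8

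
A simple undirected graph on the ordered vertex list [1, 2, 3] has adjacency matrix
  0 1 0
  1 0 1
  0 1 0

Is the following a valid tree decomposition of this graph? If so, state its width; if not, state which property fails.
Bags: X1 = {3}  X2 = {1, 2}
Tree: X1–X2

No — edge (2,3) lies in no bag.

A tree decomposition must satisfy three properties: every vertex lies in some bag; for every edge, both endpoints lie together in some bag; and for every vertex, the bags containing it form a connected subtree. Here edge (2,3) lies in no bag, so the decomposition is invalid.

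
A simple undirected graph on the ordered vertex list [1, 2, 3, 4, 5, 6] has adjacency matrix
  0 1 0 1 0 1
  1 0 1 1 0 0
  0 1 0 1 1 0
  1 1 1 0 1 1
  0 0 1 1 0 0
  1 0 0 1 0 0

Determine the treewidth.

2

A width-2 tree decomposition is:
Bags: B1 = {1, 2, 4}  B2 = {1, 4, 6}  B3 = {2, 3, 4}  B4 = {3, 4, 5}
Tree: B1–B2, B1–B3, B3–B4
Every bag has size at most 3, so the width is 3 − 1 = 2 and tw(G) ≤ 2. For the lower bound, the 3 vertices {1, 2, 4} are pairwise adjacent, and any tree decomposition puts a clique entirely inside one bag — forcing width ≥ 2. Therefore the treewidth is 2.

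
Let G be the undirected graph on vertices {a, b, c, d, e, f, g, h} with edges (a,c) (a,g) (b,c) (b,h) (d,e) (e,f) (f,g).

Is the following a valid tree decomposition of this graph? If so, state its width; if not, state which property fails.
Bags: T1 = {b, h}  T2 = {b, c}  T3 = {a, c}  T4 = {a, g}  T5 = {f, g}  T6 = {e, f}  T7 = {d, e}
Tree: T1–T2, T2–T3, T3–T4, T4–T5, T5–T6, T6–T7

Every vertex of G appears in some bag (union = {a, b, c, d, e, f, g, h}); every edge is covered by a bag; and for each vertex v the set of bags containing v is connected in the bag tree. The decomposition is therefore valid. The largest bag has 2 vertices, so the width is 1.

Yes; width 1.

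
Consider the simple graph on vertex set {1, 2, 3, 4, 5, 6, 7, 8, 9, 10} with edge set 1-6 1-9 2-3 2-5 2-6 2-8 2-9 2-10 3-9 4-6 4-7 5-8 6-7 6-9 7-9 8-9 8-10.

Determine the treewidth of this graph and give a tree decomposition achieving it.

Treewidth 2.
One optimal decomposition is:
Bags: B1 = {6, 7, 9}  B2 = {1, 6, 9}  B3 = {2, 6, 9}  B4 = {2, 8, 9}  B5 = {2, 3, 9}  B6 = {2, 8, 10}  B7 = {2, 5, 8}  B8 = {4, 6, 7}
Tree: B1–B2, B2–B3, B3–B4, B3–B5, B4–B6, B4–B7, B1–B8

The largest bag has 3 vertices, giving width 2; this decomposition certifies tw(G) ≤ 2. For the lower bound, the 3 vertices {1, 6, 9} are pairwise adjacent, and any tree decomposition puts a clique entirely inside one bag — forcing width ≥ 2. The upper and lower bounds meet at 2, so that is the treewidth.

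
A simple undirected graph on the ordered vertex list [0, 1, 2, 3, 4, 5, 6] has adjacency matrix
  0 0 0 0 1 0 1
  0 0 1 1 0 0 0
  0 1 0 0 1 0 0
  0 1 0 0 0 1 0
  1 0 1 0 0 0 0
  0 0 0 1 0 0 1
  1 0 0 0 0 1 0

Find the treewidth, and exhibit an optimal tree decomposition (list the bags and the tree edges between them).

Treewidth 2.
One optimal decomposition is:
Bags: B1 = {1, 2, 4}  B2 = {1, 3, 4}  B3 = {3, 4, 5}  B4 = {4, 5, 6}  B5 = {0, 4, 6}
Tree: B1–B2, B2–B3, B3–B4, B4–B5

Every bag has size at most 3, so the width is 3 − 1 = 2 and tw(G) ≤ 2. Since 4–2–1–3–5–6–0–4 is a cycle in G, G is not acyclic. Forests are exactly the graphs of treewidth ≤ 1, so tw(G) ≥ 2. Combining the bounds, tw(G) = 2.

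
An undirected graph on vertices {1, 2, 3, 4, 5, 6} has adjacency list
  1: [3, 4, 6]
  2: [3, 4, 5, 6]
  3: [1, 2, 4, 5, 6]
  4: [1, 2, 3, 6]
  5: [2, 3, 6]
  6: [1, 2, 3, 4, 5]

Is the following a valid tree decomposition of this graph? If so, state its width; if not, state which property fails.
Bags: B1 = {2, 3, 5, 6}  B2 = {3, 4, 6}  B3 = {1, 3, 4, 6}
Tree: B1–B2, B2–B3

No — edge (2,4) lies in no bag.

A tree decomposition must satisfy three properties: every vertex lies in some bag; for every edge, both endpoints lie together in some bag; and for every vertex, the bags containing it form a connected subtree. Here edge (2,4) lies in no bag, so the decomposition is invalid.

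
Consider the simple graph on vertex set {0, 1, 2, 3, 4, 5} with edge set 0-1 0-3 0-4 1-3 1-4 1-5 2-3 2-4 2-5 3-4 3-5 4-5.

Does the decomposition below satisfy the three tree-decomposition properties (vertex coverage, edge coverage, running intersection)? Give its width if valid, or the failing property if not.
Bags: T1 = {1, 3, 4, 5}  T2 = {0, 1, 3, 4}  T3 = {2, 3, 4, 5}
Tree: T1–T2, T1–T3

Yes; width 3.

Vertex coverage: the bags together contain {0, 1, 2, 3, 4, 5}, the full vertex set. Edge coverage: each edge of G has both endpoints in at least one bag. Running intersection: for every vertex, the bags containing it form a connected subtree. All three properties hold, so this is a valid tree decomposition of width max|bag| − 1 = 3, and hence tw(G) ≤ 3.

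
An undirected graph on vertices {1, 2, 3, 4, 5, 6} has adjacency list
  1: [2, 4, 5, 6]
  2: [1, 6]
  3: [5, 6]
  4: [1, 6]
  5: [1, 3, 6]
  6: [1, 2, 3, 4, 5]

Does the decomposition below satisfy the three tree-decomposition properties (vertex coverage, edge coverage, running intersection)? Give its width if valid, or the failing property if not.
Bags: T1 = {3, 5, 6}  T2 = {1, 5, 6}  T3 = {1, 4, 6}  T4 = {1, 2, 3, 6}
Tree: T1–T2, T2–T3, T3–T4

A tree decomposition must satisfy three properties: every vertex lies in some bag; for every edge, both endpoints lie together in some bag; and for every vertex, the bags containing it form a connected subtree. Here bags containing vertex 3 are not connected in the tree, so the decomposition is invalid.

No — bags containing vertex 3 are not connected in the tree.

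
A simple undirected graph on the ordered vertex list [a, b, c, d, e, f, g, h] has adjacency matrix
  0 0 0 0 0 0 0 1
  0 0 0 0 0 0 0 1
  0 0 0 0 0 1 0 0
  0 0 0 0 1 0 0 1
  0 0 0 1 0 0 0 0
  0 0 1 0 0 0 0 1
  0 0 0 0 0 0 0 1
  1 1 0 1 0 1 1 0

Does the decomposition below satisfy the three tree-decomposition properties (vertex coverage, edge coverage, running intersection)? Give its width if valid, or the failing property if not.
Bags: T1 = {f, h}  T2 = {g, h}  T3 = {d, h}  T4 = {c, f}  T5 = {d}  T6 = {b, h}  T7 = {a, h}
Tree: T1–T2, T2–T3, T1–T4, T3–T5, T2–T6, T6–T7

No — vertex e appears in no bag.

A tree decomposition must satisfy three properties: every vertex lies in some bag; for every edge, both endpoints lie together in some bag; and for every vertex, the bags containing it form a connected subtree. Here vertex e appears in no bag, so the decomposition is invalid.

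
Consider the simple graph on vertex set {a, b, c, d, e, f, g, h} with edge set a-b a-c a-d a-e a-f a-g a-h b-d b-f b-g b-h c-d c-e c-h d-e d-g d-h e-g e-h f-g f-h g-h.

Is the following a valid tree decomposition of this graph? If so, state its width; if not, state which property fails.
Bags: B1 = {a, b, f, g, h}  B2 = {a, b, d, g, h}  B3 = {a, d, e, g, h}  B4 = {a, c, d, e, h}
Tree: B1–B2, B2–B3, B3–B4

Yes; width 4.

Vertex coverage: the bags together contain {a, b, c, d, e, f, g, h}, the full vertex set. Edge coverage: each edge of G has both endpoints in at least one bag. Running intersection: for every vertex, the bags containing it form a connected subtree. All three properties hold, so this is a valid tree decomposition of width max|bag| − 1 = 4, and hence tw(G) ≤ 4.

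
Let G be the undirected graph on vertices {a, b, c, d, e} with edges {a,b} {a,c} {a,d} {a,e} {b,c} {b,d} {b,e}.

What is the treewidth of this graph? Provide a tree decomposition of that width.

Treewidth 2.
One optimal decomposition is:
Bags: B1 = {a, b, c}  B2 = {a, b, d}  B3 = {a, b, e}
Tree: B1–B2, B2–B3

The largest bag has 3 vertices, giving width 2; this decomposition certifies tw(G) ≤ 2. On the other hand G contains the 3-clique {a, b, d}. A clique must lie in a single bag of any decomposition, so no decomposition can have width below 2. Therefore the treewidth is 2.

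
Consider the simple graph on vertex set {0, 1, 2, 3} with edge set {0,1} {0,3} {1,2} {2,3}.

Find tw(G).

2

A width-2 tree decomposition is:
Bags: B1 = {1, 2, 3}  B2 = {0, 1, 3}
Tree: B1–B2
The largest bag has 3 vertices, giving width 2; this decomposition certifies tw(G) ≤ 2. The edges 1–2–3–0–1 form a cycle, so G is not a tree and its treewidth is at least 2. Combining the bounds, tw(G) = 2.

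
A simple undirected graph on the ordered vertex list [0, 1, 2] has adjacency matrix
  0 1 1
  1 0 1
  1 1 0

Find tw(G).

A width-2 tree decomposition is:
Bags: B1 = {0, 1, 2}
Tree: (single bag)
With just one bag of size 3, the width is 3 − 1 = 2, so tw(G) ≤ 2. For the lower bound, the 3 vertices {0, 1, 2} are pairwise adjacent, and any tree decomposition puts a clique entirely inside one bag — forcing width ≥ 2. Hence tw(G) = 2 exactly.

2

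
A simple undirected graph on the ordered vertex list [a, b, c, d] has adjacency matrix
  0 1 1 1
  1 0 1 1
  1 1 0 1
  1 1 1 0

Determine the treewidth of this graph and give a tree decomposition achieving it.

Treewidth 3.
One optimal decomposition is:
Bags: B1 = {a, b, c, d}
Tree: (single bag)

A single bag containing all 4 vertices is trivially a valid decomposition of width 3. On the other hand G contains the 4-clique {a, b, c, d}. A clique must lie in a single bag of any decomposition, so no decomposition can have width below 3. Hence tw(G) = 3 exactly.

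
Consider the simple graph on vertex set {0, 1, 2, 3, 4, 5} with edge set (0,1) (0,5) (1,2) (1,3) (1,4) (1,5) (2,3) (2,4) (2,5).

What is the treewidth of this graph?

2

A width-2 tree decomposition is:
Bags: B1 = {1, 2, 5}  B2 = {1, 2, 3}  B3 = {1, 2, 4}  B4 = {0, 1, 5}
Tree: B1–B2, B1–B3, B1–B4
Each bag holds 3 vertices, so the decomposition has width 2, which upper-bounds the treewidth. Conversely, {0, 1, 5} is a clique of size 3, and the vertices of any clique must share a bag in every tree decomposition; so some bag has ≥ 3 vertices and tw(G) ≥ 2. Therefore the treewidth is 2.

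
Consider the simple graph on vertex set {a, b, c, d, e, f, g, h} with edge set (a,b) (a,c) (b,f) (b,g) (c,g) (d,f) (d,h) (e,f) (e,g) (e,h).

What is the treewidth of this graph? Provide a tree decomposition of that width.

Treewidth 2.
Bags: B1 = {d, e, h}  B2 = {d, e, f}  B3 = {e, f, g}  B4 = {b, f, g}  B5 = {b, c, g}  B6 = {a, b, c}
Tree: B1–B2, B2–B3, B3–B4, B4–B5, B5–B6

Each bag holds 3 vertices, so the decomposition has width 2, which upper-bounds the treewidth. For the lower bound, G contains the cycle h–d–f–e–h, so G is not a forest; only forests have treewidth ≤ 1, hence tw(G) ≥ 2. Therefore the treewidth is 2.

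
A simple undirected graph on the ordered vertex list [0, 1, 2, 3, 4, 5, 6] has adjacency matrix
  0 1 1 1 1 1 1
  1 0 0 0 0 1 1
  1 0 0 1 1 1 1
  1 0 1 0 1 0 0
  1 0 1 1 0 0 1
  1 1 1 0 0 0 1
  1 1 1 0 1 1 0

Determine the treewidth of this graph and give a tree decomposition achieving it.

The largest bag has 4 vertices, giving width 3; this decomposition certifies tw(G) ≤ 3. On the other hand G contains the 4-clique {0, 1, 5, 6}. A clique must lie in a single bag of any decomposition, so no decomposition can have width below 3. The upper and lower bounds meet at 3, so that is the treewidth.

Treewidth 3.
One optimal decomposition is:
Bags: B1 = {0, 2, 3, 4}  B2 = {0, 2, 4, 6}  B3 = {0, 2, 5, 6}  B4 = {0, 1, 5, 6}
Tree: B1–B2, B2–B3, B3–B4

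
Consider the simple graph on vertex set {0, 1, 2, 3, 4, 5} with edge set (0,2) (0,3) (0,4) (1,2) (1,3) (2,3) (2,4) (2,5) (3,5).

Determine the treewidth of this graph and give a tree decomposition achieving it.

Treewidth 2.
One such decomposition:
Bags: B1 = {0, 2, 3}  B2 = {0, 2, 4}  B3 = {1, 2, 3}  B4 = {2, 3, 5}
Tree: B1–B2, B1–B3, B1–B4

The largest bag has 3 vertices, giving width 2; this decomposition certifies tw(G) ≤ 2. Conversely, {0, 2, 3} is a clique of size 3, and the vertices of any clique must share a bag in every tree decomposition; so some bag has ≥ 3 vertices and tw(G) ≥ 2. Therefore the treewidth is 2.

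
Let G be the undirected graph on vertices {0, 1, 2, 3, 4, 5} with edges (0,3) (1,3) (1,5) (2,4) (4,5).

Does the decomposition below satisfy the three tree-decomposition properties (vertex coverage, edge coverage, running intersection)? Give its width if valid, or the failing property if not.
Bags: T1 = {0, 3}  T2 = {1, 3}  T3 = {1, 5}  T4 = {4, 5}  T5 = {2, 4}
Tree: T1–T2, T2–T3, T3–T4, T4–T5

Yes; width 1.

Every vertex of G appears in some bag (union = {0, 1, 2, 3, 4, 5}); every edge is covered by a bag; and for each vertex v the set of bags containing v is connected in the bag tree. The decomposition is therefore valid. The largest bag has 2 vertices, so the width is 1.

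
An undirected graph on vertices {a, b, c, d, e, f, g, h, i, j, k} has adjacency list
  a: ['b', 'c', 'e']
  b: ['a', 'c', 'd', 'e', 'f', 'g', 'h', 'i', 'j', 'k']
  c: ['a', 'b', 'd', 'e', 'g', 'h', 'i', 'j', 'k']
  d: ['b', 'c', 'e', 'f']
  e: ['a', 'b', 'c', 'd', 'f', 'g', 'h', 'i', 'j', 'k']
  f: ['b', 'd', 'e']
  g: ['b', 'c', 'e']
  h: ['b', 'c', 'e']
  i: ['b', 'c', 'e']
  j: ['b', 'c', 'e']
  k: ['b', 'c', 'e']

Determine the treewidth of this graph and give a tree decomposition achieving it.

Treewidth 3.
One optimal decomposition is:
Bags: B1 = {b, c, e, k}  B2 = {b, c, e, g}  B3 = {b, c, e, j}  B4 = {b, c, d, e}  B5 = {b, c, e, i}  B6 = {b, c, e, h}  B7 = {a, b, c, e}  B8 = {b, d, e, f}
Tree: B1–B2, B1–B3, B2–B4, B3–B5, B5–B6, B6–B7, B4–B8

Each bag holds 4 vertices, so the decomposition has width 3, which upper-bounds the treewidth. On the other hand G contains the 4-clique {b, c, d, e}. A clique must lie in a single bag of any decomposition, so no decomposition can have width below 3. Hence tw(G) = 3 exactly.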